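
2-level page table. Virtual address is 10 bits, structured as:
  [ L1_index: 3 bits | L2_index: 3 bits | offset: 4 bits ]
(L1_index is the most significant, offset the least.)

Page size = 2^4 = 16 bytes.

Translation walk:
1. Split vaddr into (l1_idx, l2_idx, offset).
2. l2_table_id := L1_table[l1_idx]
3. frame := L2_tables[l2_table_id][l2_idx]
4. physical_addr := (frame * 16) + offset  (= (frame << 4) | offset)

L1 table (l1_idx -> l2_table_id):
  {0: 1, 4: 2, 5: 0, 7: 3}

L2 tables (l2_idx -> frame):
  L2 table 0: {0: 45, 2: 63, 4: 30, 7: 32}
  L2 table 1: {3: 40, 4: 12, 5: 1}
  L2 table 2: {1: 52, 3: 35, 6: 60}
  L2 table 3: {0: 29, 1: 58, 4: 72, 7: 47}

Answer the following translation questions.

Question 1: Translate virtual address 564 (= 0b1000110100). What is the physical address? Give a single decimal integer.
vaddr = 564 = 0b1000110100
Split: l1_idx=4, l2_idx=3, offset=4
L1[4] = 2
L2[2][3] = 35
paddr = 35 * 16 + 4 = 564

Answer: 564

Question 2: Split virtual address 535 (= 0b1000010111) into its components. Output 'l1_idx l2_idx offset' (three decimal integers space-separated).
Answer: 4 1 7

Derivation:
vaddr = 535 = 0b1000010111
  top 3 bits -> l1_idx = 4
  next 3 bits -> l2_idx = 1
  bottom 4 bits -> offset = 7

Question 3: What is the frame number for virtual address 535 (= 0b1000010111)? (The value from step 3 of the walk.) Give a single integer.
Answer: 52

Derivation:
vaddr = 535: l1_idx=4, l2_idx=1
L1[4] = 2; L2[2][1] = 52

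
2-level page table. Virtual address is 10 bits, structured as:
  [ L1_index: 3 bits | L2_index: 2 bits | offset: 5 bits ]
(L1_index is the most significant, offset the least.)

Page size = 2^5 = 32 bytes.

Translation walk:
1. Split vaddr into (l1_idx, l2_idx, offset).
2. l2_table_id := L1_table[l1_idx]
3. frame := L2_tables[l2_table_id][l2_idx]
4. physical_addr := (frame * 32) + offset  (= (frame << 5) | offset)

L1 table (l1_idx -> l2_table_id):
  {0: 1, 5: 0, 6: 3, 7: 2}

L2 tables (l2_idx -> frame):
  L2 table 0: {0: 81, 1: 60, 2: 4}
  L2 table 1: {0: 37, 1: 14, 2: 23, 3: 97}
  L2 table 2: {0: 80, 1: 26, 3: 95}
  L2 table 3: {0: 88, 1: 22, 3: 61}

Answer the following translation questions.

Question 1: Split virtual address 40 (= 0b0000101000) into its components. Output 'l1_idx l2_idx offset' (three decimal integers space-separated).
vaddr = 40 = 0b0000101000
  top 3 bits -> l1_idx = 0
  next 2 bits -> l2_idx = 1
  bottom 5 bits -> offset = 8

Answer: 0 1 8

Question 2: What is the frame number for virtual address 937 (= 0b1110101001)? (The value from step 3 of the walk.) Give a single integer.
vaddr = 937: l1_idx=7, l2_idx=1
L1[7] = 2; L2[2][1] = 26

Answer: 26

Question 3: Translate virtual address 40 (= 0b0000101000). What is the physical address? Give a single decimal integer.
vaddr = 40 = 0b0000101000
Split: l1_idx=0, l2_idx=1, offset=8
L1[0] = 1
L2[1][1] = 14
paddr = 14 * 32 + 8 = 456

Answer: 456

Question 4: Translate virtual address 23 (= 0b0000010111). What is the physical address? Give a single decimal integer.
Answer: 1207

Derivation:
vaddr = 23 = 0b0000010111
Split: l1_idx=0, l2_idx=0, offset=23
L1[0] = 1
L2[1][0] = 37
paddr = 37 * 32 + 23 = 1207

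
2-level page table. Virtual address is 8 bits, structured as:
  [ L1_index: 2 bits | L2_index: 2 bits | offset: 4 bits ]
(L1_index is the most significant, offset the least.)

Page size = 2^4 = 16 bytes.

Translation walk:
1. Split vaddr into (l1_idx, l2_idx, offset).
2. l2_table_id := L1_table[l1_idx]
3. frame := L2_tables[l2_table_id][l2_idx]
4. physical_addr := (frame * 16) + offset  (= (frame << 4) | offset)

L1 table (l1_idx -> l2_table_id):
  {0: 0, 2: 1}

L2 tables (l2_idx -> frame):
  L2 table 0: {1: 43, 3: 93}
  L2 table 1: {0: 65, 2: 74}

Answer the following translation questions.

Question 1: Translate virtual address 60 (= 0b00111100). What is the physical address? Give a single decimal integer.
Answer: 1500

Derivation:
vaddr = 60 = 0b00111100
Split: l1_idx=0, l2_idx=3, offset=12
L1[0] = 0
L2[0][3] = 93
paddr = 93 * 16 + 12 = 1500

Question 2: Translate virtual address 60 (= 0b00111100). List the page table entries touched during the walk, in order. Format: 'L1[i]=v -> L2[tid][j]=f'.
vaddr = 60 = 0b00111100
Split: l1_idx=0, l2_idx=3, offset=12

Answer: L1[0]=0 -> L2[0][3]=93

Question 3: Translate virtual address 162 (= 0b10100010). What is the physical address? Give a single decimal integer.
Answer: 1186

Derivation:
vaddr = 162 = 0b10100010
Split: l1_idx=2, l2_idx=2, offset=2
L1[2] = 1
L2[1][2] = 74
paddr = 74 * 16 + 2 = 1186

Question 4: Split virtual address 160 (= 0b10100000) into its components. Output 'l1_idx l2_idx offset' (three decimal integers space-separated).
vaddr = 160 = 0b10100000
  top 2 bits -> l1_idx = 2
  next 2 bits -> l2_idx = 2
  bottom 4 bits -> offset = 0

Answer: 2 2 0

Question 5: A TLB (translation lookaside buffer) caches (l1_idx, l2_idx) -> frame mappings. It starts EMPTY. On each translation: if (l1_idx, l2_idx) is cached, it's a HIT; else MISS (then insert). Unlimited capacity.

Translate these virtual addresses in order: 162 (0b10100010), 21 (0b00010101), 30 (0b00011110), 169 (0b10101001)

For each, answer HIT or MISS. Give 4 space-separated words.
vaddr=162: (2,2) not in TLB -> MISS, insert
vaddr=21: (0,1) not in TLB -> MISS, insert
vaddr=30: (0,1) in TLB -> HIT
vaddr=169: (2,2) in TLB -> HIT

Answer: MISS MISS HIT HIT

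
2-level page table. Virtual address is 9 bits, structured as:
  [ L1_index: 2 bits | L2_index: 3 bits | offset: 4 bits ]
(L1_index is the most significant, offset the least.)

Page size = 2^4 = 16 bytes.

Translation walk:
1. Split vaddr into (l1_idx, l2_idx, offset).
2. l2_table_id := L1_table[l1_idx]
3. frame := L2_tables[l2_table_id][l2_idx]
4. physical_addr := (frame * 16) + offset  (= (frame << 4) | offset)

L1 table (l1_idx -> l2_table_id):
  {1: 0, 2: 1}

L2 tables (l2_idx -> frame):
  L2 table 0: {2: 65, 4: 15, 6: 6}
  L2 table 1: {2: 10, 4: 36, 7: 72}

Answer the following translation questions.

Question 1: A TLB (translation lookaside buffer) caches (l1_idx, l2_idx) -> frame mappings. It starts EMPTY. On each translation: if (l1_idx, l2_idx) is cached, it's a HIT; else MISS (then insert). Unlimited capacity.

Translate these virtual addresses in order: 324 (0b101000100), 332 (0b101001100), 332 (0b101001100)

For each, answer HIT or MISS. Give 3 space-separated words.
Answer: MISS HIT HIT

Derivation:
vaddr=324: (2,4) not in TLB -> MISS, insert
vaddr=332: (2,4) in TLB -> HIT
vaddr=332: (2,4) in TLB -> HIT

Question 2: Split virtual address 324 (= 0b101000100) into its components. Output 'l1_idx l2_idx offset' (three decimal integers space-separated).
vaddr = 324 = 0b101000100
  top 2 bits -> l1_idx = 2
  next 3 bits -> l2_idx = 4
  bottom 4 bits -> offset = 4

Answer: 2 4 4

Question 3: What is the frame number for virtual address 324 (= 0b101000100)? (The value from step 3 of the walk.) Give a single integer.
vaddr = 324: l1_idx=2, l2_idx=4
L1[2] = 1; L2[1][4] = 36

Answer: 36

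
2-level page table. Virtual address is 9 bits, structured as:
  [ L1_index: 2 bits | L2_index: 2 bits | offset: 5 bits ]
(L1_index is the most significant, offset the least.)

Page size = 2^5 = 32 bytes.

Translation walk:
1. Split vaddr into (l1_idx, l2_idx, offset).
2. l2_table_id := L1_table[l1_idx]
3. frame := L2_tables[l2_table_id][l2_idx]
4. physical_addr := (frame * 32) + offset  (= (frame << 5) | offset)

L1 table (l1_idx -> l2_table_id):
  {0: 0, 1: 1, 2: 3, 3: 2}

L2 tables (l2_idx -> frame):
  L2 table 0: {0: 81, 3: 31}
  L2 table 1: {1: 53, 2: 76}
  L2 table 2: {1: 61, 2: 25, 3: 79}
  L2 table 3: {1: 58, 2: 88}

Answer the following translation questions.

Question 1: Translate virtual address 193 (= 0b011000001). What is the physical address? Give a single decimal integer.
vaddr = 193 = 0b011000001
Split: l1_idx=1, l2_idx=2, offset=1
L1[1] = 1
L2[1][2] = 76
paddr = 76 * 32 + 1 = 2433

Answer: 2433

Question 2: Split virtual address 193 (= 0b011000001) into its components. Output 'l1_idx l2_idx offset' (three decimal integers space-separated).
Answer: 1 2 1

Derivation:
vaddr = 193 = 0b011000001
  top 2 bits -> l1_idx = 1
  next 2 bits -> l2_idx = 2
  bottom 5 bits -> offset = 1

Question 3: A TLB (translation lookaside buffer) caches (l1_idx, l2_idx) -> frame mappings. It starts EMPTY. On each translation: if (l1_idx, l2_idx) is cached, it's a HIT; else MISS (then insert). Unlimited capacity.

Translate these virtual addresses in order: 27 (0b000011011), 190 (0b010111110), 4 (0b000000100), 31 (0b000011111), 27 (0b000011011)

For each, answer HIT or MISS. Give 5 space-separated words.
Answer: MISS MISS HIT HIT HIT

Derivation:
vaddr=27: (0,0) not in TLB -> MISS, insert
vaddr=190: (1,1) not in TLB -> MISS, insert
vaddr=4: (0,0) in TLB -> HIT
vaddr=31: (0,0) in TLB -> HIT
vaddr=27: (0,0) in TLB -> HIT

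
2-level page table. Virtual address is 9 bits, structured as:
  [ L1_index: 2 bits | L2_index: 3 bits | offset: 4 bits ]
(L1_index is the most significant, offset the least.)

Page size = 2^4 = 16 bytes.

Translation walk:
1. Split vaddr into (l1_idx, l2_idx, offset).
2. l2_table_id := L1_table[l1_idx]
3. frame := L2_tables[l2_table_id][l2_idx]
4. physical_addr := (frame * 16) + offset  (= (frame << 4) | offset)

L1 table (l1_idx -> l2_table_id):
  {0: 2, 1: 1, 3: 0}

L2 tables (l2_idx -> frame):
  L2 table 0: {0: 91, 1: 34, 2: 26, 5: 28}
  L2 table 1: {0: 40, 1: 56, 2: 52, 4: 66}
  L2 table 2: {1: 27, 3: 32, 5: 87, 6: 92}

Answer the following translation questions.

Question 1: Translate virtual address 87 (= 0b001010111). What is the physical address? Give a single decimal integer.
Answer: 1399

Derivation:
vaddr = 87 = 0b001010111
Split: l1_idx=0, l2_idx=5, offset=7
L1[0] = 2
L2[2][5] = 87
paddr = 87 * 16 + 7 = 1399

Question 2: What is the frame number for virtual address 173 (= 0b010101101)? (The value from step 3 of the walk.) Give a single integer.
Answer: 52

Derivation:
vaddr = 173: l1_idx=1, l2_idx=2
L1[1] = 1; L2[1][2] = 52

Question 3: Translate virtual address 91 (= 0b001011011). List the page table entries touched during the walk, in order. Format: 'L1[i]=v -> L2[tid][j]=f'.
Answer: L1[0]=2 -> L2[2][5]=87

Derivation:
vaddr = 91 = 0b001011011
Split: l1_idx=0, l2_idx=5, offset=11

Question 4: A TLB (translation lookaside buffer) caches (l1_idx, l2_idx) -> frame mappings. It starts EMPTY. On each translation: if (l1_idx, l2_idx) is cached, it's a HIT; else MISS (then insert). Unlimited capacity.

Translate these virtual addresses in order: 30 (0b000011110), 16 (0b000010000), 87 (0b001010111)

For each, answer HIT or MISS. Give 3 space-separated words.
vaddr=30: (0,1) not in TLB -> MISS, insert
vaddr=16: (0,1) in TLB -> HIT
vaddr=87: (0,5) not in TLB -> MISS, insert

Answer: MISS HIT MISS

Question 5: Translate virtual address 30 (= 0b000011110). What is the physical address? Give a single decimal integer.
vaddr = 30 = 0b000011110
Split: l1_idx=0, l2_idx=1, offset=14
L1[0] = 2
L2[2][1] = 27
paddr = 27 * 16 + 14 = 446

Answer: 446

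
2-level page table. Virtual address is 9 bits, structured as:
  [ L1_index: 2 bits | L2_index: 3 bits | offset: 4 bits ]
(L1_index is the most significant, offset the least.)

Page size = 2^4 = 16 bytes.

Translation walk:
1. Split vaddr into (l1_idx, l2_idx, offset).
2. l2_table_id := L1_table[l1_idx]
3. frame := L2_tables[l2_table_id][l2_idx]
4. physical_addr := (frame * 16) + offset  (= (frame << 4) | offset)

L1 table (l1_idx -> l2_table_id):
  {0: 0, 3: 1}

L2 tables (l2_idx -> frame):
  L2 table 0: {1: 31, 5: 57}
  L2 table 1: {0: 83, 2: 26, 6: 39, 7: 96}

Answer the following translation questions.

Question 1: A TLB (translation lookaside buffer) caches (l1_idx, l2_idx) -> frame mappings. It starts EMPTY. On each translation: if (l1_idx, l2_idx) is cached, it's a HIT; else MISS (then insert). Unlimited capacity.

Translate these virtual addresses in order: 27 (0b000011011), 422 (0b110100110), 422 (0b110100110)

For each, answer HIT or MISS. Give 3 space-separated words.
Answer: MISS MISS HIT

Derivation:
vaddr=27: (0,1) not in TLB -> MISS, insert
vaddr=422: (3,2) not in TLB -> MISS, insert
vaddr=422: (3,2) in TLB -> HIT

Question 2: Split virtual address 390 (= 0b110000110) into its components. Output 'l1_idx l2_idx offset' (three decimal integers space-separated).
vaddr = 390 = 0b110000110
  top 2 bits -> l1_idx = 3
  next 3 bits -> l2_idx = 0
  bottom 4 bits -> offset = 6

Answer: 3 0 6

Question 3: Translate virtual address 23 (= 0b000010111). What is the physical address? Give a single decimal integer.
vaddr = 23 = 0b000010111
Split: l1_idx=0, l2_idx=1, offset=7
L1[0] = 0
L2[0][1] = 31
paddr = 31 * 16 + 7 = 503

Answer: 503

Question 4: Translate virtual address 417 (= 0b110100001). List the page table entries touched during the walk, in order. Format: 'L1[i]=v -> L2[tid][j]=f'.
Answer: L1[3]=1 -> L2[1][2]=26

Derivation:
vaddr = 417 = 0b110100001
Split: l1_idx=3, l2_idx=2, offset=1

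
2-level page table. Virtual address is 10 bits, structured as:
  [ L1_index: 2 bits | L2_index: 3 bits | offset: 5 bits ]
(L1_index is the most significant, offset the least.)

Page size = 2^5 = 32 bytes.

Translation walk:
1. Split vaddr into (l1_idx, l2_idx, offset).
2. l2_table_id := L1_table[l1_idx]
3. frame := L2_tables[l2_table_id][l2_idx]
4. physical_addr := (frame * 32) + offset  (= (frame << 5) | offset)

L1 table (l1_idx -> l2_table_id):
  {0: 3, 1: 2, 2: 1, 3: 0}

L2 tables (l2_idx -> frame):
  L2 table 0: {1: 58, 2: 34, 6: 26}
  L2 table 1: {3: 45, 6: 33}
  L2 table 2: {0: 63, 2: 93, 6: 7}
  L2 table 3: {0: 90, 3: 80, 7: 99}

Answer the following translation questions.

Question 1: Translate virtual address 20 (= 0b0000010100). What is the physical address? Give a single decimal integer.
vaddr = 20 = 0b0000010100
Split: l1_idx=0, l2_idx=0, offset=20
L1[0] = 3
L2[3][0] = 90
paddr = 90 * 32 + 20 = 2900

Answer: 2900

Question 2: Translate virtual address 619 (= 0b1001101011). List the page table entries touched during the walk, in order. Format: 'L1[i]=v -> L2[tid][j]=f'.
Answer: L1[2]=1 -> L2[1][3]=45

Derivation:
vaddr = 619 = 0b1001101011
Split: l1_idx=2, l2_idx=3, offset=11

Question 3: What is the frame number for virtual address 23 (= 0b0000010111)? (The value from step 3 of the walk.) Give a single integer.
vaddr = 23: l1_idx=0, l2_idx=0
L1[0] = 3; L2[3][0] = 90

Answer: 90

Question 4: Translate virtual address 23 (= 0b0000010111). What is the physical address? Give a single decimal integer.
Answer: 2903

Derivation:
vaddr = 23 = 0b0000010111
Split: l1_idx=0, l2_idx=0, offset=23
L1[0] = 3
L2[3][0] = 90
paddr = 90 * 32 + 23 = 2903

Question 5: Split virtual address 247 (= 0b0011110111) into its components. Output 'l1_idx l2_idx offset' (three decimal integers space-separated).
vaddr = 247 = 0b0011110111
  top 2 bits -> l1_idx = 0
  next 3 bits -> l2_idx = 7
  bottom 5 bits -> offset = 23

Answer: 0 7 23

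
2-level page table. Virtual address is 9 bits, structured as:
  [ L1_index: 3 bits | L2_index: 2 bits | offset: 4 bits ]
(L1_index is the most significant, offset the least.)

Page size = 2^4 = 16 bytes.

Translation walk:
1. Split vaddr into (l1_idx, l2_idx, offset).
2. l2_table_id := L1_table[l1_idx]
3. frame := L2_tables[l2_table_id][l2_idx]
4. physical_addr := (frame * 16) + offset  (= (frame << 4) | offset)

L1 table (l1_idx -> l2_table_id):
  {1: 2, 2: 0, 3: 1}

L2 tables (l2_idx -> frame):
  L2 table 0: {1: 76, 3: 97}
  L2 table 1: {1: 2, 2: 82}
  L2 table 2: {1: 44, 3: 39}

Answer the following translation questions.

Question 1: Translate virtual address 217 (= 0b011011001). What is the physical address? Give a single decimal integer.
vaddr = 217 = 0b011011001
Split: l1_idx=3, l2_idx=1, offset=9
L1[3] = 1
L2[1][1] = 2
paddr = 2 * 16 + 9 = 41

Answer: 41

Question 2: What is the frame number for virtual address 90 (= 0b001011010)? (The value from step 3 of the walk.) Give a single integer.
Answer: 44

Derivation:
vaddr = 90: l1_idx=1, l2_idx=1
L1[1] = 2; L2[2][1] = 44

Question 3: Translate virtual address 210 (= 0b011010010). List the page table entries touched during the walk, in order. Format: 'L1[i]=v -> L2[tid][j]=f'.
Answer: L1[3]=1 -> L2[1][1]=2

Derivation:
vaddr = 210 = 0b011010010
Split: l1_idx=3, l2_idx=1, offset=2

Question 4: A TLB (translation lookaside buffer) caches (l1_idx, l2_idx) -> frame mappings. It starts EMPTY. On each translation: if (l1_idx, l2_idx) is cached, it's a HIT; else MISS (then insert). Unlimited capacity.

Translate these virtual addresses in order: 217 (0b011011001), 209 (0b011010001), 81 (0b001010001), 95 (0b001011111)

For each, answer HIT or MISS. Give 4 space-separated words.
Answer: MISS HIT MISS HIT

Derivation:
vaddr=217: (3,1) not in TLB -> MISS, insert
vaddr=209: (3,1) in TLB -> HIT
vaddr=81: (1,1) not in TLB -> MISS, insert
vaddr=95: (1,1) in TLB -> HIT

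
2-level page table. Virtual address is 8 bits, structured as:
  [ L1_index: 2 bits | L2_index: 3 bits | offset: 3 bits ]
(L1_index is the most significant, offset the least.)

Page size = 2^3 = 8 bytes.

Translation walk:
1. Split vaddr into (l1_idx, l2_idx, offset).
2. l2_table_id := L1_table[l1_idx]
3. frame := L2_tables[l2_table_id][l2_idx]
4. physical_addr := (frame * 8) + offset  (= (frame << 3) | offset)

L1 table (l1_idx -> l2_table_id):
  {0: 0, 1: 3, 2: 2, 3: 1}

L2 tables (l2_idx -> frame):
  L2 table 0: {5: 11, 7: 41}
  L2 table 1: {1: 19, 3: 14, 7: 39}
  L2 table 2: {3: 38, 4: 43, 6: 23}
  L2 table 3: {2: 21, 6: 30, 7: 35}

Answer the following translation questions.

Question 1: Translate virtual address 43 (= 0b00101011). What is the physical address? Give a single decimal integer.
Answer: 91

Derivation:
vaddr = 43 = 0b00101011
Split: l1_idx=0, l2_idx=5, offset=3
L1[0] = 0
L2[0][5] = 11
paddr = 11 * 8 + 3 = 91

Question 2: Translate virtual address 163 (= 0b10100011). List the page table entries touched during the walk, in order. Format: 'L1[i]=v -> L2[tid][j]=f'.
Answer: L1[2]=2 -> L2[2][4]=43

Derivation:
vaddr = 163 = 0b10100011
Split: l1_idx=2, l2_idx=4, offset=3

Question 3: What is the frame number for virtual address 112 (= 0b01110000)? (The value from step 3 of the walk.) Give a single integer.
vaddr = 112: l1_idx=1, l2_idx=6
L1[1] = 3; L2[3][6] = 30

Answer: 30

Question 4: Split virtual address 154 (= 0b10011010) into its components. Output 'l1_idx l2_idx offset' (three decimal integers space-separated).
Answer: 2 3 2

Derivation:
vaddr = 154 = 0b10011010
  top 2 bits -> l1_idx = 2
  next 3 bits -> l2_idx = 3
  bottom 3 bits -> offset = 2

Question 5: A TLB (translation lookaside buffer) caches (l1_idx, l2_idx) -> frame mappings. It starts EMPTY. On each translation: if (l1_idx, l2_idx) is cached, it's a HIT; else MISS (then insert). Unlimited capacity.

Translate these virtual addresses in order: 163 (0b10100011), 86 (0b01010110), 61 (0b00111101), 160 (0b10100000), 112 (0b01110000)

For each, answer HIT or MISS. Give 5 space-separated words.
vaddr=163: (2,4) not in TLB -> MISS, insert
vaddr=86: (1,2) not in TLB -> MISS, insert
vaddr=61: (0,7) not in TLB -> MISS, insert
vaddr=160: (2,4) in TLB -> HIT
vaddr=112: (1,6) not in TLB -> MISS, insert

Answer: MISS MISS MISS HIT MISS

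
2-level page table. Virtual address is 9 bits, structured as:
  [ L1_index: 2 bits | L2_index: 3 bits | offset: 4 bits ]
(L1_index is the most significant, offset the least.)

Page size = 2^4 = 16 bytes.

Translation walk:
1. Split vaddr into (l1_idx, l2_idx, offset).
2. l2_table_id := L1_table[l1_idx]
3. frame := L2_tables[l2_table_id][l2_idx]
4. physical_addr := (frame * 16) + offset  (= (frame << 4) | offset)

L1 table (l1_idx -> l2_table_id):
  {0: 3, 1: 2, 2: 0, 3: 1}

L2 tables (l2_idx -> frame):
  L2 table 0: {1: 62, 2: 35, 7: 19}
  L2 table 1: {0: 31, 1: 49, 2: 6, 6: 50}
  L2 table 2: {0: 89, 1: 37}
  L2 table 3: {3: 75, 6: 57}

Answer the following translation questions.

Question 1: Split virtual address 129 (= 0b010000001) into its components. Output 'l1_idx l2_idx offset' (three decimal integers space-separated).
Answer: 1 0 1

Derivation:
vaddr = 129 = 0b010000001
  top 2 bits -> l1_idx = 1
  next 3 bits -> l2_idx = 0
  bottom 4 bits -> offset = 1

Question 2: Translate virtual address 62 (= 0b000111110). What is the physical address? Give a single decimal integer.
vaddr = 62 = 0b000111110
Split: l1_idx=0, l2_idx=3, offset=14
L1[0] = 3
L2[3][3] = 75
paddr = 75 * 16 + 14 = 1214

Answer: 1214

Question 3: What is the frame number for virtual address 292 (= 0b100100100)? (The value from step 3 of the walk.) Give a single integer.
Answer: 35

Derivation:
vaddr = 292: l1_idx=2, l2_idx=2
L1[2] = 0; L2[0][2] = 35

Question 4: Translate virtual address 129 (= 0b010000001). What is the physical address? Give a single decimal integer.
vaddr = 129 = 0b010000001
Split: l1_idx=1, l2_idx=0, offset=1
L1[1] = 2
L2[2][0] = 89
paddr = 89 * 16 + 1 = 1425

Answer: 1425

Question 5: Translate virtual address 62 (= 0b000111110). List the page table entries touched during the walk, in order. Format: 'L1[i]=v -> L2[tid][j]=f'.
vaddr = 62 = 0b000111110
Split: l1_idx=0, l2_idx=3, offset=14

Answer: L1[0]=3 -> L2[3][3]=75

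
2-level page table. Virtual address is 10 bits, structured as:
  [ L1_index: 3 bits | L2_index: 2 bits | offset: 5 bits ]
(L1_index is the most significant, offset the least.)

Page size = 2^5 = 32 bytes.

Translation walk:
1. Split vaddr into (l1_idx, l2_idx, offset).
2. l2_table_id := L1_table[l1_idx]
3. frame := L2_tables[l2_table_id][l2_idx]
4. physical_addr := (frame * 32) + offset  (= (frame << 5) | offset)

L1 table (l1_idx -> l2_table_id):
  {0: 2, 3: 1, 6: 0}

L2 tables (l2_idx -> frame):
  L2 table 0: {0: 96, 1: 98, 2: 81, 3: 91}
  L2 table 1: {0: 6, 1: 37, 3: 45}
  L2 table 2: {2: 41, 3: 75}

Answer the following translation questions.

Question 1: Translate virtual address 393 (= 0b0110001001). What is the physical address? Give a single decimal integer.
vaddr = 393 = 0b0110001001
Split: l1_idx=3, l2_idx=0, offset=9
L1[3] = 1
L2[1][0] = 6
paddr = 6 * 32 + 9 = 201

Answer: 201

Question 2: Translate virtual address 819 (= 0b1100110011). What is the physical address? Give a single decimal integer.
vaddr = 819 = 0b1100110011
Split: l1_idx=6, l2_idx=1, offset=19
L1[6] = 0
L2[0][1] = 98
paddr = 98 * 32 + 19 = 3155

Answer: 3155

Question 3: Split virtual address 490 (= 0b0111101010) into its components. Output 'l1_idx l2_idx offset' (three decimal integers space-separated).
Answer: 3 3 10

Derivation:
vaddr = 490 = 0b0111101010
  top 3 bits -> l1_idx = 3
  next 2 bits -> l2_idx = 3
  bottom 5 bits -> offset = 10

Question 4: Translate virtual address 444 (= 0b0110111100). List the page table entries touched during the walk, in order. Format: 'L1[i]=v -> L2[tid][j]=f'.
Answer: L1[3]=1 -> L2[1][1]=37

Derivation:
vaddr = 444 = 0b0110111100
Split: l1_idx=3, l2_idx=1, offset=28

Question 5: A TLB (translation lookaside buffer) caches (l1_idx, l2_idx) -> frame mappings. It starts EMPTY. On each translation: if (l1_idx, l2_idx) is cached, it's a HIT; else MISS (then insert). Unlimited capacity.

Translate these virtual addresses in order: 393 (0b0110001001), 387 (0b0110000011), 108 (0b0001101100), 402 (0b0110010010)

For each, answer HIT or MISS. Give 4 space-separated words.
Answer: MISS HIT MISS HIT

Derivation:
vaddr=393: (3,0) not in TLB -> MISS, insert
vaddr=387: (3,0) in TLB -> HIT
vaddr=108: (0,3) not in TLB -> MISS, insert
vaddr=402: (3,0) in TLB -> HIT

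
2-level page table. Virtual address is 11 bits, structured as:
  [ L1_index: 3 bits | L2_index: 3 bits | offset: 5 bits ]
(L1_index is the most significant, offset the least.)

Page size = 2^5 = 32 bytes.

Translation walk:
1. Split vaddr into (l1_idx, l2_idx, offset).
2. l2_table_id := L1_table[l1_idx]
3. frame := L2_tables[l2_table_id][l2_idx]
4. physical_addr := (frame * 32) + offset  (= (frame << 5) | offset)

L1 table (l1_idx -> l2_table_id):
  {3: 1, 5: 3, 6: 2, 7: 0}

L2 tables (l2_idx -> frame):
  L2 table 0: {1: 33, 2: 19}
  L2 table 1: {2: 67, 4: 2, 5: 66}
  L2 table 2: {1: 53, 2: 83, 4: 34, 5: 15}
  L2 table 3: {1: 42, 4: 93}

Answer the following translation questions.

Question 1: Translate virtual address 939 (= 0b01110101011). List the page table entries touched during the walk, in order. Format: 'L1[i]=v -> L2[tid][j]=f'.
vaddr = 939 = 0b01110101011
Split: l1_idx=3, l2_idx=5, offset=11

Answer: L1[3]=1 -> L2[1][5]=66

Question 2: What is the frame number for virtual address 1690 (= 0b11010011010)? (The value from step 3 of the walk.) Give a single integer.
Answer: 34

Derivation:
vaddr = 1690: l1_idx=6, l2_idx=4
L1[6] = 2; L2[2][4] = 34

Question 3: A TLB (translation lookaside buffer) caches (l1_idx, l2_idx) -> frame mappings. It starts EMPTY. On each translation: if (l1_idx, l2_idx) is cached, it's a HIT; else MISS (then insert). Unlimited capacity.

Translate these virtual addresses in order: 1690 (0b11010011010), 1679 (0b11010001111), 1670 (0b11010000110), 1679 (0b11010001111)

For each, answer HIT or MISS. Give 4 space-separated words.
vaddr=1690: (6,4) not in TLB -> MISS, insert
vaddr=1679: (6,4) in TLB -> HIT
vaddr=1670: (6,4) in TLB -> HIT
vaddr=1679: (6,4) in TLB -> HIT

Answer: MISS HIT HIT HIT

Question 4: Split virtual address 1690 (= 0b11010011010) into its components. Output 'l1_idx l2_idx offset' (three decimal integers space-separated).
vaddr = 1690 = 0b11010011010
  top 3 bits -> l1_idx = 6
  next 3 bits -> l2_idx = 4
  bottom 5 bits -> offset = 26

Answer: 6 4 26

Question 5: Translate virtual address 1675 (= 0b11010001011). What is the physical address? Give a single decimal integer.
Answer: 1099

Derivation:
vaddr = 1675 = 0b11010001011
Split: l1_idx=6, l2_idx=4, offset=11
L1[6] = 2
L2[2][4] = 34
paddr = 34 * 32 + 11 = 1099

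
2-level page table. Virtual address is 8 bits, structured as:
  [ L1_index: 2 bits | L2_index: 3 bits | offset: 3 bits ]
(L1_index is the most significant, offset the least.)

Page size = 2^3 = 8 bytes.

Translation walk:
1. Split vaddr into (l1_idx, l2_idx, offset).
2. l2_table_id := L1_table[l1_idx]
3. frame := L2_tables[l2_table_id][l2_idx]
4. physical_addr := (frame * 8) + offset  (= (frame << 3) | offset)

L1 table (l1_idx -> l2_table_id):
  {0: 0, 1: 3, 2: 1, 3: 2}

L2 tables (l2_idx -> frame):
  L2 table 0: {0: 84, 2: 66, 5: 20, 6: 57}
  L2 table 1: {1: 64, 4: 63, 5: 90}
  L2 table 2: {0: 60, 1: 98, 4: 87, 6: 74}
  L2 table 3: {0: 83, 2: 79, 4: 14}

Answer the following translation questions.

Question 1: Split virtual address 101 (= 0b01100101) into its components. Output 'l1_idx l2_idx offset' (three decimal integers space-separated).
Answer: 1 4 5

Derivation:
vaddr = 101 = 0b01100101
  top 2 bits -> l1_idx = 1
  next 3 bits -> l2_idx = 4
  bottom 3 bits -> offset = 5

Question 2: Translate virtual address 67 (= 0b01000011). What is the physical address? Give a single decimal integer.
Answer: 667

Derivation:
vaddr = 67 = 0b01000011
Split: l1_idx=1, l2_idx=0, offset=3
L1[1] = 3
L2[3][0] = 83
paddr = 83 * 8 + 3 = 667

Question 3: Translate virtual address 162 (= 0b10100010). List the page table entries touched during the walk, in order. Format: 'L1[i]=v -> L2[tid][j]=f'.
vaddr = 162 = 0b10100010
Split: l1_idx=2, l2_idx=4, offset=2

Answer: L1[2]=1 -> L2[1][4]=63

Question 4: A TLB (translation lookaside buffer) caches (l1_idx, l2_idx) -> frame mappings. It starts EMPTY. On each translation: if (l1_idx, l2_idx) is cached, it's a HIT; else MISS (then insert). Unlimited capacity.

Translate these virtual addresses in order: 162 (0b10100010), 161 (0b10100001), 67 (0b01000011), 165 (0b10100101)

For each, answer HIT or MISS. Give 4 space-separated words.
vaddr=162: (2,4) not in TLB -> MISS, insert
vaddr=161: (2,4) in TLB -> HIT
vaddr=67: (1,0) not in TLB -> MISS, insert
vaddr=165: (2,4) in TLB -> HIT

Answer: MISS HIT MISS HIT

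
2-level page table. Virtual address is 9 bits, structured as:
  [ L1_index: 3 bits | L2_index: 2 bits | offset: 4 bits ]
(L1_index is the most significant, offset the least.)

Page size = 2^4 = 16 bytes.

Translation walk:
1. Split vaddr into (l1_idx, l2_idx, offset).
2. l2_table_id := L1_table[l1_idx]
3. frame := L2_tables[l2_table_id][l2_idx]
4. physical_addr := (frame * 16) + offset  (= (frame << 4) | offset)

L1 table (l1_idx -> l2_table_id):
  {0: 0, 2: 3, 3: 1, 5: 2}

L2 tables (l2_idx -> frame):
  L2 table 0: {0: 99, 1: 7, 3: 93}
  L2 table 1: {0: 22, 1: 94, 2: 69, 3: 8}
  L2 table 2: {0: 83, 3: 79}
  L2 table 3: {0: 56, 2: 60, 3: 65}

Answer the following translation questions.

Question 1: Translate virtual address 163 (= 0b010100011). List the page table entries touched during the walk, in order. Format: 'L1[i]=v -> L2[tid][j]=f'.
vaddr = 163 = 0b010100011
Split: l1_idx=2, l2_idx=2, offset=3

Answer: L1[2]=3 -> L2[3][2]=60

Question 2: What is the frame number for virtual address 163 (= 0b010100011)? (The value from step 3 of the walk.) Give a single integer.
Answer: 60

Derivation:
vaddr = 163: l1_idx=2, l2_idx=2
L1[2] = 3; L2[3][2] = 60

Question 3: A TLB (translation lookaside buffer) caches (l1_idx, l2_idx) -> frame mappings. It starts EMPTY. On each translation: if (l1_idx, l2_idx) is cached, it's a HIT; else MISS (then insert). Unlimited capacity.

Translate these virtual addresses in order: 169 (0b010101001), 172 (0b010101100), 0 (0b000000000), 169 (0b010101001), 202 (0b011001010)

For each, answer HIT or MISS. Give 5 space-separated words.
Answer: MISS HIT MISS HIT MISS

Derivation:
vaddr=169: (2,2) not in TLB -> MISS, insert
vaddr=172: (2,2) in TLB -> HIT
vaddr=0: (0,0) not in TLB -> MISS, insert
vaddr=169: (2,2) in TLB -> HIT
vaddr=202: (3,0) not in TLB -> MISS, insert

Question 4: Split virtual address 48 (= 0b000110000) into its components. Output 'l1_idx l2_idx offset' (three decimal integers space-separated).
vaddr = 48 = 0b000110000
  top 3 bits -> l1_idx = 0
  next 2 bits -> l2_idx = 3
  bottom 4 bits -> offset = 0

Answer: 0 3 0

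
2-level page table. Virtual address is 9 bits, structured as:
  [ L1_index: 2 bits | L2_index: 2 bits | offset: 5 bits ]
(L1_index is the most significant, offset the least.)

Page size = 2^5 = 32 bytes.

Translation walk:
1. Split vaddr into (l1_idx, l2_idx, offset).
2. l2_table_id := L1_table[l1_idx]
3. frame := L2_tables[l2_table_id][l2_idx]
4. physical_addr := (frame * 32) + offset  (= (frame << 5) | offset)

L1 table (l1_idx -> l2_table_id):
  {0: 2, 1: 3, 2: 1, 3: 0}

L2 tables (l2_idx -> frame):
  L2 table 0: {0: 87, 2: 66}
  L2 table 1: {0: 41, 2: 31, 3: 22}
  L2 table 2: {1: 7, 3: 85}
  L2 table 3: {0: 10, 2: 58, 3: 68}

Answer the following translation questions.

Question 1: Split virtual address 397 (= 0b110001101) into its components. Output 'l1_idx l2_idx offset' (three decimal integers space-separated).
vaddr = 397 = 0b110001101
  top 2 bits -> l1_idx = 3
  next 2 bits -> l2_idx = 0
  bottom 5 bits -> offset = 13

Answer: 3 0 13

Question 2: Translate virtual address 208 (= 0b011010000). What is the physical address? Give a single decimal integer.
Answer: 1872

Derivation:
vaddr = 208 = 0b011010000
Split: l1_idx=1, l2_idx=2, offset=16
L1[1] = 3
L2[3][2] = 58
paddr = 58 * 32 + 16 = 1872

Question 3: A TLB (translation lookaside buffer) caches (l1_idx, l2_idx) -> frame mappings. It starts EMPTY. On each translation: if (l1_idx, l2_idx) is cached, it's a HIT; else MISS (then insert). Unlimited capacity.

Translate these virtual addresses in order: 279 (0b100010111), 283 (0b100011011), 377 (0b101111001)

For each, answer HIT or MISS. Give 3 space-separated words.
Answer: MISS HIT MISS

Derivation:
vaddr=279: (2,0) not in TLB -> MISS, insert
vaddr=283: (2,0) in TLB -> HIT
vaddr=377: (2,3) not in TLB -> MISS, insert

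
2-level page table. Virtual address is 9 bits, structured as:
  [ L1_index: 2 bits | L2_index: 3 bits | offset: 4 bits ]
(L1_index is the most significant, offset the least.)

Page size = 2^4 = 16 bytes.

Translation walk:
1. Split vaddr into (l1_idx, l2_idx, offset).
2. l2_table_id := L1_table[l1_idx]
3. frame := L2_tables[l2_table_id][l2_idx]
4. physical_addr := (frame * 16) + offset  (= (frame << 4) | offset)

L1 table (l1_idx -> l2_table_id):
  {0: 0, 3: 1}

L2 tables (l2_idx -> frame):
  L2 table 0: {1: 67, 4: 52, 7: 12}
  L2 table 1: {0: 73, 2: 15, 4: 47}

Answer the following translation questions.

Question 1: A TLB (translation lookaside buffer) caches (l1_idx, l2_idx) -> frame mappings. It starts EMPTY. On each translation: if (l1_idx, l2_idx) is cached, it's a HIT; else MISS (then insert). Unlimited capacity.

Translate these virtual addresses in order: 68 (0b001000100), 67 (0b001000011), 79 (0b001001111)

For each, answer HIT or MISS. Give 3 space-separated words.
vaddr=68: (0,4) not in TLB -> MISS, insert
vaddr=67: (0,4) in TLB -> HIT
vaddr=79: (0,4) in TLB -> HIT

Answer: MISS HIT HIT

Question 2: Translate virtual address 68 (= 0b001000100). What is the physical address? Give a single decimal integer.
vaddr = 68 = 0b001000100
Split: l1_idx=0, l2_idx=4, offset=4
L1[0] = 0
L2[0][4] = 52
paddr = 52 * 16 + 4 = 836

Answer: 836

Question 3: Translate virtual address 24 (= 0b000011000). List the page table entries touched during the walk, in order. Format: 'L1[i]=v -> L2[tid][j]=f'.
Answer: L1[0]=0 -> L2[0][1]=67

Derivation:
vaddr = 24 = 0b000011000
Split: l1_idx=0, l2_idx=1, offset=8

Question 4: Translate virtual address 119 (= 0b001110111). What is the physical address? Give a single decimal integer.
Answer: 199

Derivation:
vaddr = 119 = 0b001110111
Split: l1_idx=0, l2_idx=7, offset=7
L1[0] = 0
L2[0][7] = 12
paddr = 12 * 16 + 7 = 199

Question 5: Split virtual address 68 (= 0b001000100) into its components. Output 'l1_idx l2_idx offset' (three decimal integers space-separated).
Answer: 0 4 4

Derivation:
vaddr = 68 = 0b001000100
  top 2 bits -> l1_idx = 0
  next 3 bits -> l2_idx = 4
  bottom 4 bits -> offset = 4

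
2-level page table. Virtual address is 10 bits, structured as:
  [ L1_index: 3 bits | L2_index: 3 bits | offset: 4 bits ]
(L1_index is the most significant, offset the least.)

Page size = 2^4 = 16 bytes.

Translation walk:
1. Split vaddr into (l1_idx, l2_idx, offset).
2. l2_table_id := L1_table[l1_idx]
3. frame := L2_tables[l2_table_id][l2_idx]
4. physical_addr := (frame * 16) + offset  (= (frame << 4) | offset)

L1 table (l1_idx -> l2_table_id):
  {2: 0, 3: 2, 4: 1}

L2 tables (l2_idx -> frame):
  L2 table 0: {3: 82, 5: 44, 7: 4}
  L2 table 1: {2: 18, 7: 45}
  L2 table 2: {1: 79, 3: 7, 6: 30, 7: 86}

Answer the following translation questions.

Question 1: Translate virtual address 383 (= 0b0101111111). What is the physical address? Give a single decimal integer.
Answer: 79

Derivation:
vaddr = 383 = 0b0101111111
Split: l1_idx=2, l2_idx=7, offset=15
L1[2] = 0
L2[0][7] = 4
paddr = 4 * 16 + 15 = 79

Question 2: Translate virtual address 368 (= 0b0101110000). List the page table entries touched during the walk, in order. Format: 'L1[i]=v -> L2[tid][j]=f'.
vaddr = 368 = 0b0101110000
Split: l1_idx=2, l2_idx=7, offset=0

Answer: L1[2]=0 -> L2[0][7]=4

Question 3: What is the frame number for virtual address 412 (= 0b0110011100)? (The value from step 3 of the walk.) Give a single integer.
vaddr = 412: l1_idx=3, l2_idx=1
L1[3] = 2; L2[2][1] = 79

Answer: 79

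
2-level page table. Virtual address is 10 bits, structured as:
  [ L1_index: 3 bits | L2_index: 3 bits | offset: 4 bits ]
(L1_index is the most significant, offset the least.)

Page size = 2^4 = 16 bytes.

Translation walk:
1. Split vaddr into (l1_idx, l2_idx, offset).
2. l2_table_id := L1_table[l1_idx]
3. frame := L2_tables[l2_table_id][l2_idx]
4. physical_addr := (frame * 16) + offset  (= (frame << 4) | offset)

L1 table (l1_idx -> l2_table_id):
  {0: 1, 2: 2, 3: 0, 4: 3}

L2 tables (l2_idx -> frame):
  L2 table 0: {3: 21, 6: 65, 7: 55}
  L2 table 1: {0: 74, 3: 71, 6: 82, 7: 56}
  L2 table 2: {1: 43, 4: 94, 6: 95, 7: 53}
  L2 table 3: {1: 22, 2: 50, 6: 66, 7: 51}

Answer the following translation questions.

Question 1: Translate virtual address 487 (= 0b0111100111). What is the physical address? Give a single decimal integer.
Answer: 1047

Derivation:
vaddr = 487 = 0b0111100111
Split: l1_idx=3, l2_idx=6, offset=7
L1[3] = 0
L2[0][6] = 65
paddr = 65 * 16 + 7 = 1047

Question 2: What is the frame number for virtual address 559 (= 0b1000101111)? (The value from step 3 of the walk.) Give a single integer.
vaddr = 559: l1_idx=4, l2_idx=2
L1[4] = 3; L2[3][2] = 50

Answer: 50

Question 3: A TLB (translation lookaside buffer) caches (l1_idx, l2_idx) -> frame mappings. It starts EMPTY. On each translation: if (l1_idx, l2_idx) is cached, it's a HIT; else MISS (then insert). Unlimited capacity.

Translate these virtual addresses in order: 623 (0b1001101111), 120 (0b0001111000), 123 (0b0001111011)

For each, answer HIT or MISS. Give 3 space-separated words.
vaddr=623: (4,6) not in TLB -> MISS, insert
vaddr=120: (0,7) not in TLB -> MISS, insert
vaddr=123: (0,7) in TLB -> HIT

Answer: MISS MISS HIT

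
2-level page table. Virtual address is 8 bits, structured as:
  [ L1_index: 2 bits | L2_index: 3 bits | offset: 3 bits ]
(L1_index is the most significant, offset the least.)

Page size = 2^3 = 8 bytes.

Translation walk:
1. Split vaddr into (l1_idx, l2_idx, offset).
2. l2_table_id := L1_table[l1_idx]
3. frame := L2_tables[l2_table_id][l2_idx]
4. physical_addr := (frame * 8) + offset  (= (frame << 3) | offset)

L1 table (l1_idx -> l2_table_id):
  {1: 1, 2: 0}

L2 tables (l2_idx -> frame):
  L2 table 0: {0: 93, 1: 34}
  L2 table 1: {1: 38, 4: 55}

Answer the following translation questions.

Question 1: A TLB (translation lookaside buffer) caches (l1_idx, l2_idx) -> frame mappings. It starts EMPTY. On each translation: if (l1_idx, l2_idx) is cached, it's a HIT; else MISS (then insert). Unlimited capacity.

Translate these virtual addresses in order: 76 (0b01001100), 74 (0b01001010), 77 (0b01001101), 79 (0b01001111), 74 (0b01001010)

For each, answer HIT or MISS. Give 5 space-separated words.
vaddr=76: (1,1) not in TLB -> MISS, insert
vaddr=74: (1,1) in TLB -> HIT
vaddr=77: (1,1) in TLB -> HIT
vaddr=79: (1,1) in TLB -> HIT
vaddr=74: (1,1) in TLB -> HIT

Answer: MISS HIT HIT HIT HIT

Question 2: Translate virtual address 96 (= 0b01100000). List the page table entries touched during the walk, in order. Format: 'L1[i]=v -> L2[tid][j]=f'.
Answer: L1[1]=1 -> L2[1][4]=55

Derivation:
vaddr = 96 = 0b01100000
Split: l1_idx=1, l2_idx=4, offset=0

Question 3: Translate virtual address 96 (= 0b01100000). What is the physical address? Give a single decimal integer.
Answer: 440

Derivation:
vaddr = 96 = 0b01100000
Split: l1_idx=1, l2_idx=4, offset=0
L1[1] = 1
L2[1][4] = 55
paddr = 55 * 8 + 0 = 440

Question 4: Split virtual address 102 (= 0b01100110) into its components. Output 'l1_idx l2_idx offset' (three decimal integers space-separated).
Answer: 1 4 6

Derivation:
vaddr = 102 = 0b01100110
  top 2 bits -> l1_idx = 1
  next 3 bits -> l2_idx = 4
  bottom 3 bits -> offset = 6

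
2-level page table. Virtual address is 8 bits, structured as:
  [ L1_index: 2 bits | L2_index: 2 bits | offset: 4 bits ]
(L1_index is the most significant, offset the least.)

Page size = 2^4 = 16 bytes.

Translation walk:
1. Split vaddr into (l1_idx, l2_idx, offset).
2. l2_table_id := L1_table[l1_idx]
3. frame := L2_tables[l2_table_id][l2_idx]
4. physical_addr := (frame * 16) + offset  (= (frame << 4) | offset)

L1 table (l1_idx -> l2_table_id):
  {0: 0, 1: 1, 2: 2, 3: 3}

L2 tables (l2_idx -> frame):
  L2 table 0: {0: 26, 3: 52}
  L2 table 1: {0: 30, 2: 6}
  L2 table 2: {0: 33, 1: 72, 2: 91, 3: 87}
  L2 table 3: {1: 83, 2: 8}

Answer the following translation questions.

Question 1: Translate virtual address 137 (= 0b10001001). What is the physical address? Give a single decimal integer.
Answer: 537

Derivation:
vaddr = 137 = 0b10001001
Split: l1_idx=2, l2_idx=0, offset=9
L1[2] = 2
L2[2][0] = 33
paddr = 33 * 16 + 9 = 537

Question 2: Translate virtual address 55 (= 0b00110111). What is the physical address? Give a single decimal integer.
vaddr = 55 = 0b00110111
Split: l1_idx=0, l2_idx=3, offset=7
L1[0] = 0
L2[0][3] = 52
paddr = 52 * 16 + 7 = 839

Answer: 839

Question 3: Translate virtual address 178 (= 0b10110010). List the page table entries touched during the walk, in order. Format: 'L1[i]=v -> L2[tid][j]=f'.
Answer: L1[2]=2 -> L2[2][3]=87

Derivation:
vaddr = 178 = 0b10110010
Split: l1_idx=2, l2_idx=3, offset=2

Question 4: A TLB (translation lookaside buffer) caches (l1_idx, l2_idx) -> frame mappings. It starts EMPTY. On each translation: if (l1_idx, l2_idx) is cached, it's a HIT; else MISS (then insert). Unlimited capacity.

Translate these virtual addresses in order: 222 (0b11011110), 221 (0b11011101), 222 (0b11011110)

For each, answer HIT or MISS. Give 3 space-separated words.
Answer: MISS HIT HIT

Derivation:
vaddr=222: (3,1) not in TLB -> MISS, insert
vaddr=221: (3,1) in TLB -> HIT
vaddr=222: (3,1) in TLB -> HIT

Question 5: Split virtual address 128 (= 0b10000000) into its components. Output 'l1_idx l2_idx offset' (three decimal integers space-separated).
vaddr = 128 = 0b10000000
  top 2 bits -> l1_idx = 2
  next 2 bits -> l2_idx = 0
  bottom 4 bits -> offset = 0

Answer: 2 0 0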